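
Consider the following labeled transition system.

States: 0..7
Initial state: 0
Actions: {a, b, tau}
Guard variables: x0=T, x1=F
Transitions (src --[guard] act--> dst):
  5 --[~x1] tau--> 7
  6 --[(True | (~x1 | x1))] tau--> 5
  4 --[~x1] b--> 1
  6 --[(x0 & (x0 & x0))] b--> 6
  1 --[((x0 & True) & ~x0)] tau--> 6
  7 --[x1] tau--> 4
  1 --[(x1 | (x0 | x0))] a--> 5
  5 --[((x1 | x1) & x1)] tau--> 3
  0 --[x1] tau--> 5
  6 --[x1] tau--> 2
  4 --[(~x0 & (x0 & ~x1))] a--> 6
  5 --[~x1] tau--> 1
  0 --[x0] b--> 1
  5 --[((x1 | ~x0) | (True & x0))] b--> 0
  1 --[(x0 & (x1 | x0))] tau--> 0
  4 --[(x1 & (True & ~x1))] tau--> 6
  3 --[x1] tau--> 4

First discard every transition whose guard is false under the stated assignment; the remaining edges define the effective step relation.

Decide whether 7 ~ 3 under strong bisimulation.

Bisimulation quotient by refinement:
  round 0: {{0,1,2,3,4,5,6,7}}
  round 1: {{0,4},{1},{2,3,7},{5,6}}
  round 2: {{0,4},{1},{2,3,7},{5},{6}}
stable after 3 split(s): 5 block(s)
[7]={2,3,7}  [3]={2,3,7}

Answer: BISIMILAR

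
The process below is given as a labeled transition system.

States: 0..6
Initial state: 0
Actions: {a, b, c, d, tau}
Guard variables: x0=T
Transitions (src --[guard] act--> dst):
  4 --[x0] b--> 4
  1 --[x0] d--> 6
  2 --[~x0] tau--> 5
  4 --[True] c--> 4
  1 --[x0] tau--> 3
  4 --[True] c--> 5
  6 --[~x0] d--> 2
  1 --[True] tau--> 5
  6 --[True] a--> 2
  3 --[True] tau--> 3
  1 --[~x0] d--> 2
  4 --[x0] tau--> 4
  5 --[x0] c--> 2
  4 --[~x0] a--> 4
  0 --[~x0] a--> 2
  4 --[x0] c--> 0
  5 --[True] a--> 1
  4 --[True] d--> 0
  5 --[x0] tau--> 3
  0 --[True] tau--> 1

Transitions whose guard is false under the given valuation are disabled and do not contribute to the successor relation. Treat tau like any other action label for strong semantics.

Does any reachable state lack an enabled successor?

Reach set: {0,1,2,3,5,6}
  0: tau→1  [1 exit(s)]
  1: d→6  tau→3  tau→5  [3 exit(s)]
  2: ∅  [no exit]
  3: tau→3  [1 exit(s)]
  5: a→1  c→2  tau→3  [3 exit(s)]
  6: a→2  [1 exit(s)]
trace reaching 2: tau·d·a

Answer: DEADLOCK at state 2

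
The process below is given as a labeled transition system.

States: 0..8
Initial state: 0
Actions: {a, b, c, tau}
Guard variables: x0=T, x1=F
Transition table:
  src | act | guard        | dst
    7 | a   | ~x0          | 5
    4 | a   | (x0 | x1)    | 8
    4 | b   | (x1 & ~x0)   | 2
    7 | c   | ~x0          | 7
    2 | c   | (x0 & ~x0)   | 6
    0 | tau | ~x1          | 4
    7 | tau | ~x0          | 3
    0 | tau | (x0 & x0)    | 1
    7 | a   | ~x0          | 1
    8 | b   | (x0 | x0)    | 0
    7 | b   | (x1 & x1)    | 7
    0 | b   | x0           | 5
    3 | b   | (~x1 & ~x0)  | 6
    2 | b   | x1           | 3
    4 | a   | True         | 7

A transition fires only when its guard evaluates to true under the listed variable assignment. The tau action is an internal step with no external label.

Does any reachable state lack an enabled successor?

Answer: DEADLOCK at state 1

Analysis:
R = {0,1,4,5,7,8}
  0: b→5  tau→1  tau→4  [3 exit(s)]
  1: ∅  [STUCK]
  4: a→7  a→8  [2 exit(s)]
  5: ∅  [STUCK]
  7: ∅  [STUCK]
  8: b→0  [1 exit(s)]
Path to 1: tau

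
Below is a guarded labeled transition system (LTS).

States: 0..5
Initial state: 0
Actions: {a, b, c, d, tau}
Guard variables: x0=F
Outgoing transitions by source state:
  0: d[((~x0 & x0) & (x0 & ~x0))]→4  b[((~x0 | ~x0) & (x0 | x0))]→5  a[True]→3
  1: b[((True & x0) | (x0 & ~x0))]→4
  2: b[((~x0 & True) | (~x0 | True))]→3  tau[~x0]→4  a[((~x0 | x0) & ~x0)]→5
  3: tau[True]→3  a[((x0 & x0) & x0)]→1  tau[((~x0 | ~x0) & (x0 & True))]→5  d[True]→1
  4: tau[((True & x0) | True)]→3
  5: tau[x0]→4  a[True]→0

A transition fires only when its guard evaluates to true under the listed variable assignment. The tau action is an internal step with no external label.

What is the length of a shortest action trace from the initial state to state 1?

Answer: 2

Trace:
BFS to 1:
  Layer 0: {0}
  Layer 1: {3}
  Layer 2: {1}
first hit 1 at d=2 via a·d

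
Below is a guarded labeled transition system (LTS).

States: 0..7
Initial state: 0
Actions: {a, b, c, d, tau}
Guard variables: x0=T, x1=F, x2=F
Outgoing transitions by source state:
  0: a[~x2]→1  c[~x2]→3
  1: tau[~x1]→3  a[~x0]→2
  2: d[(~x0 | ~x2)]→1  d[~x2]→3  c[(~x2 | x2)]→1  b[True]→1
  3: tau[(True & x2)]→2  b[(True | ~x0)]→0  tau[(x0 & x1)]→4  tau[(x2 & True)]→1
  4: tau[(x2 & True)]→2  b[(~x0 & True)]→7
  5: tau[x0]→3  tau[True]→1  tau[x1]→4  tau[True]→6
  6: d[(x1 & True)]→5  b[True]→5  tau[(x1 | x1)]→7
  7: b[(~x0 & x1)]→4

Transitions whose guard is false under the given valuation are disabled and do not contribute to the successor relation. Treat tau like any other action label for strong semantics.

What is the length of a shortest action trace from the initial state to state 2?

Answer: UNREACHABLE

Trace:
Layered search for 2:
  depth 0: {0}
  depth 1: {1,3}
2 never appears.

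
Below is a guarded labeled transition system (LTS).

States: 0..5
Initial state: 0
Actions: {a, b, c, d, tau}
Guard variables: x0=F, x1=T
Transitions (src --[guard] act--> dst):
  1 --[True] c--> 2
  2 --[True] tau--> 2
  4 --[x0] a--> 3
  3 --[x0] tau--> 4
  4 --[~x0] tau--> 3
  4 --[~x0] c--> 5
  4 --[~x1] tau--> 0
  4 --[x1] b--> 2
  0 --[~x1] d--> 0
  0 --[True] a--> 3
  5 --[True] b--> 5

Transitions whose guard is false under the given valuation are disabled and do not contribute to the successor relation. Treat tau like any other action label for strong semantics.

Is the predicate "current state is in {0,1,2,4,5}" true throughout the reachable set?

Allowed set {0,1,2,4,5}
Reachable = {0,3}
  0: ok
  3: outside
witness against invariant: a → 3

Answer: INVARIANT VIOLATED at state 3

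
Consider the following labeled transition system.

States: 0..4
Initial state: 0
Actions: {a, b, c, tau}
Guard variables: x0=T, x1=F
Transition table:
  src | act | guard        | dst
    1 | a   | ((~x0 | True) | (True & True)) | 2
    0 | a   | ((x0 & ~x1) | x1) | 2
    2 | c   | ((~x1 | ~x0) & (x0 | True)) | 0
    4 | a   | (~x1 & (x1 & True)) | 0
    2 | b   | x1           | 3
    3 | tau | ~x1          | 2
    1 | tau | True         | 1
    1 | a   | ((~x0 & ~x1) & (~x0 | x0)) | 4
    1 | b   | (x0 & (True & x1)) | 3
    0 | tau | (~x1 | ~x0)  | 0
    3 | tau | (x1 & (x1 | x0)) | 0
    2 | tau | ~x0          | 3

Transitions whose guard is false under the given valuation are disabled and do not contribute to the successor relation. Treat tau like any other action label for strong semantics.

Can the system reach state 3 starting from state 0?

Guard filter leaves 6 enabled edge(s).
Layer 0: {0}
Layer 1: {2}  total {0,2}
Reachable = {0,2}

Answer: UNREACHABLE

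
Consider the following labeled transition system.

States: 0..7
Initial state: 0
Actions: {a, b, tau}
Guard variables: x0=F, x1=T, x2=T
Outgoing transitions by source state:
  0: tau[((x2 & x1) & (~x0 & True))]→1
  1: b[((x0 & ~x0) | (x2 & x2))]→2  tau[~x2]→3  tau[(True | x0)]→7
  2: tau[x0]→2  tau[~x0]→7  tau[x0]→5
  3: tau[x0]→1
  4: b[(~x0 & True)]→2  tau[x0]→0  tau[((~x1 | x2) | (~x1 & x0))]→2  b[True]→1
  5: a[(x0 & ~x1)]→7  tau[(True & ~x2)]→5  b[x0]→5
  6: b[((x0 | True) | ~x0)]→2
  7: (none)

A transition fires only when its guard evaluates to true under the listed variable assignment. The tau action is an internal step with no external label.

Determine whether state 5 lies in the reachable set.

Answer: UNREACHABLE

Analysis:
After dropping false guards: 8 live edges.
Layer 0: {0}
Layer 1: {1}  total {0,1}
Layer 2: {2,7}  total {0,1,2,7}
Reach set: {0,1,2,7}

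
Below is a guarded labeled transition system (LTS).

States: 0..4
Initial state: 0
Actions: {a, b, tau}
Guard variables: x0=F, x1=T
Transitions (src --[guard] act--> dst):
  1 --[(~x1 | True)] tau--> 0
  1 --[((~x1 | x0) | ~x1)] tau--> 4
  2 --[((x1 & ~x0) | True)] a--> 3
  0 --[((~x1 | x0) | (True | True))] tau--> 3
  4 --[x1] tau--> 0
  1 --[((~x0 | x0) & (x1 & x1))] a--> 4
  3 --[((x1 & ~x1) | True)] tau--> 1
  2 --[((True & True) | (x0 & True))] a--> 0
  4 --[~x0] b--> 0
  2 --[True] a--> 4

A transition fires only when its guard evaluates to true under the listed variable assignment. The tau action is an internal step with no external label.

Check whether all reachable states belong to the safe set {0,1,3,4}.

Safe = {0,1,3,4}
Reach set: {0,1,3,4}
  0: ✓
  1: ✓
  3: ✓
  4: ✓

Answer: INVARIANT HOLDS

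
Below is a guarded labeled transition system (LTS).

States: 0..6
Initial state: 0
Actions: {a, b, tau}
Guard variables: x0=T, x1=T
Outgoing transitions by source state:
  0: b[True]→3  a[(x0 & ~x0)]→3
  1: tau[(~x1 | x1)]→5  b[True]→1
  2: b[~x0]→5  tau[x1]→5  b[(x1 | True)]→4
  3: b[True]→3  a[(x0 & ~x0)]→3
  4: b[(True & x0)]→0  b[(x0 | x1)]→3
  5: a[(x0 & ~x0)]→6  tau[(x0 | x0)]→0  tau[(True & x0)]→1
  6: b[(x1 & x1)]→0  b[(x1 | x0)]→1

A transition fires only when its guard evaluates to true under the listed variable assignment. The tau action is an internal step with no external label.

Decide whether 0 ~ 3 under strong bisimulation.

Answer: BISIMILAR

Working:
Bisimulation quotient by refinement:
  round 0: {{0,1,2,3,4,5,6}}
  round 1: {{0,3,4,6},{1,2},{5}}
  round 2: {{0,3,4},{1},{2},{5},{6}}
stable after 3 split(s): 5 block(s)
0∈{0,3,4}, 3∈{0,3,4}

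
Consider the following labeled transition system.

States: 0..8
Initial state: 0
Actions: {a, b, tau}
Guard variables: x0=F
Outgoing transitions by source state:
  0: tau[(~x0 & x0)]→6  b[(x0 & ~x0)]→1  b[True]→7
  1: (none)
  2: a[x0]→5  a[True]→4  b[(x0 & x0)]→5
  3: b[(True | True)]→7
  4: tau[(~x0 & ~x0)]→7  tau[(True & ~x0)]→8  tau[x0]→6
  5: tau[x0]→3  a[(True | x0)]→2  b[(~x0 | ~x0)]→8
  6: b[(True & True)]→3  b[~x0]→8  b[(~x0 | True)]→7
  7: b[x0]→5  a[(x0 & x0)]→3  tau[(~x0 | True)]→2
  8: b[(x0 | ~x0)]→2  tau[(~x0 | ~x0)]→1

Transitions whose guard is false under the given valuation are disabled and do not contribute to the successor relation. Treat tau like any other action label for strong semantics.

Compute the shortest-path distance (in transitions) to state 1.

Breadth-first toward 1:
  depth 0: {0}
  depth 1: {7}
  depth 2: {2}
  depth 3: {4}
  depth 4: {8}
  depth 5: {1}
depth(1)=5, e.g. b·tau·a·tau·tau

Answer: 5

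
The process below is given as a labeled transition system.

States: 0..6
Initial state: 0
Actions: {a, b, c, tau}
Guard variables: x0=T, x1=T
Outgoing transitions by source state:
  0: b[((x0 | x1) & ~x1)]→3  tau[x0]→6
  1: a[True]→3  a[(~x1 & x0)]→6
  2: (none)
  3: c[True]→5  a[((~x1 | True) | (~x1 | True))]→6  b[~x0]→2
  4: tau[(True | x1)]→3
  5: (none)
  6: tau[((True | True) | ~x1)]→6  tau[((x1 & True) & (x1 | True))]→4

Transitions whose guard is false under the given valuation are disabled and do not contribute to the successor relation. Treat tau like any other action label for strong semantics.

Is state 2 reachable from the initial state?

Answer: UNREACHABLE

Working:
After dropping false guards: 7 live edges.
depth 0: {0}
depth 1: {6}  cumulative {0,6}
depth 2: {4}  cumulative {0,4,6}
depth 3: {3}  cumulative {0,3,4,6}
depth 4: {5}  cumulative {0,3,4,5,6}
R = {0,3,4,5,6}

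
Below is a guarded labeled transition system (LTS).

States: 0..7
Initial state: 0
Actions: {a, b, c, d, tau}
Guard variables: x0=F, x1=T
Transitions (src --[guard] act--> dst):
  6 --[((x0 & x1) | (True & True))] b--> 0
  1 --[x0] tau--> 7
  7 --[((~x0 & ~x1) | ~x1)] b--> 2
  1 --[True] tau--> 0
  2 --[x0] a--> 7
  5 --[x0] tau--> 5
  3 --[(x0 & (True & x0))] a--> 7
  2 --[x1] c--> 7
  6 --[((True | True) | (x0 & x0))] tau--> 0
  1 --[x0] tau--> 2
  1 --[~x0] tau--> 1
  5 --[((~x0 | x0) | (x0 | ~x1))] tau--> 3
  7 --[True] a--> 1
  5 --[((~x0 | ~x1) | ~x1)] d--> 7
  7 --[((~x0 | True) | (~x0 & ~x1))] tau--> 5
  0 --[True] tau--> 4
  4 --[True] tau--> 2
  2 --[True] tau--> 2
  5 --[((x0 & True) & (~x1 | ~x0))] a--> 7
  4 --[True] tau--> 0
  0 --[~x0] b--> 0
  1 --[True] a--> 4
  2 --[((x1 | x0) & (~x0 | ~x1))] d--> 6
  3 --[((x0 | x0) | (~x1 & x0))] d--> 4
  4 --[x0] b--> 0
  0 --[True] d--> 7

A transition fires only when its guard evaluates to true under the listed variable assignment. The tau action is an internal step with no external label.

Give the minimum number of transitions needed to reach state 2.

Layered search for 2:
  L0 = {0}
  L1 = {4,7}
  L2 = {1,2,5}
2 enters at depth 2; path tau·tau

Answer: 2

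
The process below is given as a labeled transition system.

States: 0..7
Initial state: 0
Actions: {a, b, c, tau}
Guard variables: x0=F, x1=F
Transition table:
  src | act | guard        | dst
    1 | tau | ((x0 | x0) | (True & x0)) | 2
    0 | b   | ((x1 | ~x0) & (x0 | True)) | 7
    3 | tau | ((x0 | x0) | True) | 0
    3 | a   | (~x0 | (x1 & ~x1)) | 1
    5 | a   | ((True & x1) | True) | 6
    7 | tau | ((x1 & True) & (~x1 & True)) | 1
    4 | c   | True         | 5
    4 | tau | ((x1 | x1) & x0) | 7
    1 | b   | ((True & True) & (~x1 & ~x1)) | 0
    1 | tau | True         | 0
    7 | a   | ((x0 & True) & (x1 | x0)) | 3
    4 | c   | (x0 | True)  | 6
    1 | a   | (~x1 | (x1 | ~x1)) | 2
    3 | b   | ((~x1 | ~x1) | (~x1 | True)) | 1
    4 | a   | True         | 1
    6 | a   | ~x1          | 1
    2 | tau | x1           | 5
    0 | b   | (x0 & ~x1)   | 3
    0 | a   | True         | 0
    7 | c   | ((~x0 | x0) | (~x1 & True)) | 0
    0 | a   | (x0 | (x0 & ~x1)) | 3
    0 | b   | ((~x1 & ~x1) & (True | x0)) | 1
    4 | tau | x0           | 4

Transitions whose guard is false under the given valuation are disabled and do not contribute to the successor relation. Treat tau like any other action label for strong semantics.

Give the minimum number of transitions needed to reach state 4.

Answer: UNREACHABLE

Working:
Breadth-first toward 4:
  L0 = {0}
  L1 = {1,7}
  L2 = {2}
4 never appears.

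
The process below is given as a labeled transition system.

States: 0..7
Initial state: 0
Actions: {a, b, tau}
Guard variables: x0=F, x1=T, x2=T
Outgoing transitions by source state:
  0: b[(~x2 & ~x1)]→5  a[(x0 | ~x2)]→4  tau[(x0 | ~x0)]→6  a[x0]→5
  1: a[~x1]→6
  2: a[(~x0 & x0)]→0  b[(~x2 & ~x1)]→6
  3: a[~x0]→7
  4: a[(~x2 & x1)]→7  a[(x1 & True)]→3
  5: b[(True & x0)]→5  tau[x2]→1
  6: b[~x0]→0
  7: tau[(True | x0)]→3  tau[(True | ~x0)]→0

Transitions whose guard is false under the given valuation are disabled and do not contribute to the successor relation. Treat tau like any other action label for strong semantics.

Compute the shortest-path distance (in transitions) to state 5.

Answer: UNREACHABLE

Trace:
BFS to 5:
  Layer 0: {0}
  Layer 1: {6}
5 never appears.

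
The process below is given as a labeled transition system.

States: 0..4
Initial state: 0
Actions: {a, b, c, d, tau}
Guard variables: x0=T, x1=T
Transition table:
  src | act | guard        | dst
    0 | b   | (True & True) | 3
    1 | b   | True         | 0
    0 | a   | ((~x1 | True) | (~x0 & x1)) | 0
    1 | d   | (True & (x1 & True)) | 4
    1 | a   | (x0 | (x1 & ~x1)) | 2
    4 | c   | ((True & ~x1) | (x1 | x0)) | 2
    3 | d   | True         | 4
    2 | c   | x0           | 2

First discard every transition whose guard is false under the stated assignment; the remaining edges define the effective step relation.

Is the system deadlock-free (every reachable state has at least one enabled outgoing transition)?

Answer: DEADLOCK-FREE

Analysis:
Reachable = {0,2,3,4}
  0: a→0  b→3  [deg 2]
  2: c→2  [deg 1]
  3: d→4  [deg 1]
  4: c→2  [deg 1]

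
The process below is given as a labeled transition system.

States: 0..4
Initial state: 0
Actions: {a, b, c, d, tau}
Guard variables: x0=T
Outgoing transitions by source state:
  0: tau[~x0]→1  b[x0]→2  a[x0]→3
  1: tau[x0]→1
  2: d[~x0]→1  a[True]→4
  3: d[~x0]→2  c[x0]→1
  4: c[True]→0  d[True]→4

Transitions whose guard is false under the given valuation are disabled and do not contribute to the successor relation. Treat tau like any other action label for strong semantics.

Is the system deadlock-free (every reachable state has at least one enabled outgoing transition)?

Answer: DEADLOCK-FREE

Working:
Reach set: {0,1,2,3,4}
  0: a→3  b→2  [deg 2]
  1: tau→1  [deg 1]
  2: a→4  [deg 1]
  3: c→1  [deg 1]
  4: c→0  d→4  [deg 2]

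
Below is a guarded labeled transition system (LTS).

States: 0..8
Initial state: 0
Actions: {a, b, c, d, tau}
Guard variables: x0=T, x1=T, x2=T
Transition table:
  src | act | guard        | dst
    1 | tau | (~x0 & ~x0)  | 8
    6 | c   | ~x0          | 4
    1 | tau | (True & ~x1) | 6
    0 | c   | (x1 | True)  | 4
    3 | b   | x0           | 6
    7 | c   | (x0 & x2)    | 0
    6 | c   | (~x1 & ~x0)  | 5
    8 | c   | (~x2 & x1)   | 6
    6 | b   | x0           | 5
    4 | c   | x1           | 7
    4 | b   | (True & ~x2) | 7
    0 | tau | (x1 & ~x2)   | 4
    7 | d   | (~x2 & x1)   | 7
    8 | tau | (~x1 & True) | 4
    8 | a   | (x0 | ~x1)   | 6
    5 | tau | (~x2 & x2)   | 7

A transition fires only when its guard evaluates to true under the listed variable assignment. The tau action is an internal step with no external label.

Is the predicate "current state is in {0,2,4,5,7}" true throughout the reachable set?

Answer: INVARIANT HOLDS

Working:
Allowed set {0,2,4,5,7}
R = {0,4,7}
  0: ok
  4: ok
  7: ok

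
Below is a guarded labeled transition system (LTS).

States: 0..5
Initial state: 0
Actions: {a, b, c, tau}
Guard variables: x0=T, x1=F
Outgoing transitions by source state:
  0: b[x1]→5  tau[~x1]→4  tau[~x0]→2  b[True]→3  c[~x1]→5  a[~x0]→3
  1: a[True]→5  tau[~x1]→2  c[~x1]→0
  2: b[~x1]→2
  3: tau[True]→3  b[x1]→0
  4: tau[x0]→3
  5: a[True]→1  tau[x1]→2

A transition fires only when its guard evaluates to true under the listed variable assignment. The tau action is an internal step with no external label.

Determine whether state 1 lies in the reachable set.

Answer: REACHABLE

Analysis:
10 transition(s) survive guard evaluation.
L0 = {0}
L1 = {3,4,5}  total {0,3,4,5}
L2 = {1}  total {0,1,3,4,5}
L3 = {2}  total {0,1,2,3,4,5}
R = {0,1,2,3,4,5}
Path to 1: c·a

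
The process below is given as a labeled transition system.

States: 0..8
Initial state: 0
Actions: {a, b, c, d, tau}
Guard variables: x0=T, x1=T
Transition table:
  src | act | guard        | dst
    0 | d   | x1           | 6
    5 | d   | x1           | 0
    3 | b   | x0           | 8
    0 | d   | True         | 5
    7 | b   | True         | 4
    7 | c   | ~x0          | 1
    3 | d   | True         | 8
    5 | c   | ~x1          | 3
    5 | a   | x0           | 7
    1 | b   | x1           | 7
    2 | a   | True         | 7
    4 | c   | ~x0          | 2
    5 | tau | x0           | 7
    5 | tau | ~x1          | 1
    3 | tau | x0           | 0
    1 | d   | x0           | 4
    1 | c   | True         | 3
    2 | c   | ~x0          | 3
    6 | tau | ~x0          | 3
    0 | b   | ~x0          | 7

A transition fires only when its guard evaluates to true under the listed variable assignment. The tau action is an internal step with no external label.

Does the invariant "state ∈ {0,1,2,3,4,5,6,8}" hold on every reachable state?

Answer: INVARIANT VIOLATED at state 7

Working:
Safe = {0,1,2,3,4,5,6,8}
Reachable = {0,4,5,6,7}
  0: ✓
  4: ✓
  5: ✓
  6: ✓
  7: VIOLATES
counterexample path to 7: d·a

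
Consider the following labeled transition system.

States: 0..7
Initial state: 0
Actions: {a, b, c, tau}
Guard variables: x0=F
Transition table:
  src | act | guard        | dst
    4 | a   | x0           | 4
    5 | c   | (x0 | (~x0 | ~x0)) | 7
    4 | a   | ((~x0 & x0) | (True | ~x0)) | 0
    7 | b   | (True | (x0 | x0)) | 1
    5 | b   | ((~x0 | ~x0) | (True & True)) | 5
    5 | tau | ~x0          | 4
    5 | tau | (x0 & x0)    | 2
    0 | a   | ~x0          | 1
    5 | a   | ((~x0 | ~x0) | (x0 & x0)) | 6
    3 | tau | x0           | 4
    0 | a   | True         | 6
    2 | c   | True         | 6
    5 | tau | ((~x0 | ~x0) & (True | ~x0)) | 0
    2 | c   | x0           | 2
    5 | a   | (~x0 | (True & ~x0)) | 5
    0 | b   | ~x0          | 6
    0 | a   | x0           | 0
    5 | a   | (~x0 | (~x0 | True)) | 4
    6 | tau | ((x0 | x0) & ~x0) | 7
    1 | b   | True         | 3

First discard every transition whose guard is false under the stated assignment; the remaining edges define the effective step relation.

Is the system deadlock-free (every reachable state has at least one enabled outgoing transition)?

Reachable = {0,1,3,6}
  0: a→1  a→6  b→6  [3 out]
  1: b→3  [1 out]
  3: ∅  [no exit]
  6: ∅  [no exit]
trace reaching 3: a·b

Answer: DEADLOCK at state 3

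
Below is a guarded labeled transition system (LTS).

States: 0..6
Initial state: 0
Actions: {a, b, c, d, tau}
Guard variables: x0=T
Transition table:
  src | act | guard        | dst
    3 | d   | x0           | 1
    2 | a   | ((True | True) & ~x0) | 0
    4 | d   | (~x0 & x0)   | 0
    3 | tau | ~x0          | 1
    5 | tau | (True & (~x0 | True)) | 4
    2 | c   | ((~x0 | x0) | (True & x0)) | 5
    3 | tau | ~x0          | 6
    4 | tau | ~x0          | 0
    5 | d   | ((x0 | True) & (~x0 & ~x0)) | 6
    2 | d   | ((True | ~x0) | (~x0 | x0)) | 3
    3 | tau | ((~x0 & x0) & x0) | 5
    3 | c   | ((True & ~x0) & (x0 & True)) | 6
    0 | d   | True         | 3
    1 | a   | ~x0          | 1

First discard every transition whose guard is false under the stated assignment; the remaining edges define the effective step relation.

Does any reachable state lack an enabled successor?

Reachable = {0,1,3}
  0: d→3  [1 out]
  1: ∅  [no exit]
  3: d→1  [1 out]
trace reaching 1: d·d

Answer: DEADLOCK at state 1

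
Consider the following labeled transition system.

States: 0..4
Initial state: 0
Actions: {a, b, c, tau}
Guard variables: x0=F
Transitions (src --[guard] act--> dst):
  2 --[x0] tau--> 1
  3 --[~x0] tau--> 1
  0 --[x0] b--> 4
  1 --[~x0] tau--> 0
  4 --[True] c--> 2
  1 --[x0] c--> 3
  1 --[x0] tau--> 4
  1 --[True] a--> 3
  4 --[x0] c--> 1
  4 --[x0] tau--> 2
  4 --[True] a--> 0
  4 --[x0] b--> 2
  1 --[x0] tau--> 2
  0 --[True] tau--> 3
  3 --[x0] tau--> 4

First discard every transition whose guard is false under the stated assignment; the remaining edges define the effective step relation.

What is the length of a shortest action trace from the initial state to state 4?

BFS to 4:
  depth 0: {0}
  depth 1: {3}
  depth 2: {1}
4 never appears.

Answer: UNREACHABLE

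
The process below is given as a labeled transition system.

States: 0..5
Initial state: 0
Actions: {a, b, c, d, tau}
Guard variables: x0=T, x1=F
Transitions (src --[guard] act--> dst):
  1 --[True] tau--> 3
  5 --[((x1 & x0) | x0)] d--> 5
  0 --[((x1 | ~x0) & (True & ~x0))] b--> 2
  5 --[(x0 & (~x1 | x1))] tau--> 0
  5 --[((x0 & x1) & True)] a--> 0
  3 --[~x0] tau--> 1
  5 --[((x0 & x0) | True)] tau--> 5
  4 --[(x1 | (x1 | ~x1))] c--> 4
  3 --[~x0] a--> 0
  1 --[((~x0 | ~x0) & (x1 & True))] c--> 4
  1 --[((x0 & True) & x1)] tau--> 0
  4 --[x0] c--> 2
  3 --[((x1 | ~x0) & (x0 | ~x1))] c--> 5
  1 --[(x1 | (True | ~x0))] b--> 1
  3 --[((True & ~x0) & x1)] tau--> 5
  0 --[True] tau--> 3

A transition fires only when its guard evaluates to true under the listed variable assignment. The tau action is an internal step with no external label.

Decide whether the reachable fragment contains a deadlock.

Answer: DEADLOCK at state 3

Working:
Reachable = {0,3}
  0: tau→3  [1 exit(s)]
  3: ∅  [deadlock]
Path to 3: tau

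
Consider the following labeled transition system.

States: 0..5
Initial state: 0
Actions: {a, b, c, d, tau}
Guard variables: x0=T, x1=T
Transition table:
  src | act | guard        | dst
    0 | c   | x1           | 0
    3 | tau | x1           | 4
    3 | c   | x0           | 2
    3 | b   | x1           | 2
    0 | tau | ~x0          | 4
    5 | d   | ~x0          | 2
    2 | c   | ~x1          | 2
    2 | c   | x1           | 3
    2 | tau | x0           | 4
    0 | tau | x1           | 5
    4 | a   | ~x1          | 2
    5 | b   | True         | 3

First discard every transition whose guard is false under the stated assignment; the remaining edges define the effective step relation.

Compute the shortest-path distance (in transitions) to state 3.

Answer: 2

Working:
Breadth-first toward 3:
  L0 = {0}
  L1 = {5}
  L2 = {3}
depth(3)=2, e.g. tau·b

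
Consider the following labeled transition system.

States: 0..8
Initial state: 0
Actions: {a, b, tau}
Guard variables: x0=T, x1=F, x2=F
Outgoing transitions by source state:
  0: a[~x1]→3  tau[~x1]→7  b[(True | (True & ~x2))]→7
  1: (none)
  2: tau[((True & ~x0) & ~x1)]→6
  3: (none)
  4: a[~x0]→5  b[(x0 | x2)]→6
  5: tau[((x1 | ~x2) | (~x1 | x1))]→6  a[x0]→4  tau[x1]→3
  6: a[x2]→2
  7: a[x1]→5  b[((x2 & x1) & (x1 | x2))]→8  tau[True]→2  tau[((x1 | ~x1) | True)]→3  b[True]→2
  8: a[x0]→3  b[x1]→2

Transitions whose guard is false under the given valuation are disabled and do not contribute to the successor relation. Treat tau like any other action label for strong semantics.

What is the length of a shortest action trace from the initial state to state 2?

Answer: 2

Working:
Layered search for 2:
  Layer 0: {0}
  Layer 1: {3,7}
  Layer 2: {2}
first hit 2 at d=2 via b·b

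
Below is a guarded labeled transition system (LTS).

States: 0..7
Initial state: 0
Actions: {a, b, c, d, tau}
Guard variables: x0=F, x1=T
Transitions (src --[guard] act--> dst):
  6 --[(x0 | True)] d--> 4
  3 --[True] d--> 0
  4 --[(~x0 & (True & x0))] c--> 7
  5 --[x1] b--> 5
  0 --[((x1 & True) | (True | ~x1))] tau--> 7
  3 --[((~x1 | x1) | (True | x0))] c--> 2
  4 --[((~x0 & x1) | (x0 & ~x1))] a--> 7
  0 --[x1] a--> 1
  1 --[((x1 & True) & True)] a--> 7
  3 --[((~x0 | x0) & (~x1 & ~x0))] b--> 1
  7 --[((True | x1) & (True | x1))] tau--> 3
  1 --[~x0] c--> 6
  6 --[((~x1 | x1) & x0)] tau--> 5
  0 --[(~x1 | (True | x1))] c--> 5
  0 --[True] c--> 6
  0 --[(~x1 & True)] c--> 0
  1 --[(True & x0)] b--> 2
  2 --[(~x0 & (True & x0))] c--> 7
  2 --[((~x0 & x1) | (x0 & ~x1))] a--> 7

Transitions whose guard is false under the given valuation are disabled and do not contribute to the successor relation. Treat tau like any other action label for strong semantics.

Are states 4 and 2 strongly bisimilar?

Compute ~ classes (split until stable):
  π0 = {{0,1,2,3,4,5,6,7}}
  π1 = {{0},{1},{2,4},{3},{5},{6},{7}}
stable after 2 split(s): 7 block(s)
class of 4: {2,4}; class of 2: {2,4}

Answer: BISIMILAR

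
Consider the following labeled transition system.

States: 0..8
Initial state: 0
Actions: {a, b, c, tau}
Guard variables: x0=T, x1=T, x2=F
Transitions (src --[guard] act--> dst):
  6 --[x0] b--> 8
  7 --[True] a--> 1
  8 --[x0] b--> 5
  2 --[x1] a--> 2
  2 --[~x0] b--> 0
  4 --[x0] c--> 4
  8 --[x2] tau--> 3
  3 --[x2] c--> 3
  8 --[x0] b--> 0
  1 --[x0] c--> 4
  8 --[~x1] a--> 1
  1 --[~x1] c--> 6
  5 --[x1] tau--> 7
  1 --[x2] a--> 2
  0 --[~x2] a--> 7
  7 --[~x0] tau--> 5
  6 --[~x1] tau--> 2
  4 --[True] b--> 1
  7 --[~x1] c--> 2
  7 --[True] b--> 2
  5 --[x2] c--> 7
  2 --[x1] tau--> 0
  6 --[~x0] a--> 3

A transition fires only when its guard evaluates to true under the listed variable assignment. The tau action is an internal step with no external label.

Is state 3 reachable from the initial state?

Answer: UNREACHABLE

Analysis:
12 transition(s) survive guard evaluation.
depth 0: {0}
depth 1: {7}  now seen {0,7}
depth 2: {1,2}  now seen {0,1,2,7}
depth 3: {4}  now seen {0,1,2,4,7}
Reach set: {0,1,2,4,7}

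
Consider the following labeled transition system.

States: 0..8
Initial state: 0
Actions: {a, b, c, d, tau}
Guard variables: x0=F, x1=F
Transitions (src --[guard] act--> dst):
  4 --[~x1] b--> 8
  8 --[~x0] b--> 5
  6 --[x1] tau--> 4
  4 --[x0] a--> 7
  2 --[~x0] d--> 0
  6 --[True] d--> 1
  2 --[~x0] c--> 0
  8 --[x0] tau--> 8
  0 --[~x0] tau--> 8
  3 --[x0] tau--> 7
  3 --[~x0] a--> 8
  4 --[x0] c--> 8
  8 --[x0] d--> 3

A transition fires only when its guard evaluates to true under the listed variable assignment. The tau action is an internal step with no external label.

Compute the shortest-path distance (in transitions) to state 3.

Breadth-first toward 3:
  L0 = {0}
  L1 = {8}
  L2 = {5}
3 never appears.

Answer: UNREACHABLE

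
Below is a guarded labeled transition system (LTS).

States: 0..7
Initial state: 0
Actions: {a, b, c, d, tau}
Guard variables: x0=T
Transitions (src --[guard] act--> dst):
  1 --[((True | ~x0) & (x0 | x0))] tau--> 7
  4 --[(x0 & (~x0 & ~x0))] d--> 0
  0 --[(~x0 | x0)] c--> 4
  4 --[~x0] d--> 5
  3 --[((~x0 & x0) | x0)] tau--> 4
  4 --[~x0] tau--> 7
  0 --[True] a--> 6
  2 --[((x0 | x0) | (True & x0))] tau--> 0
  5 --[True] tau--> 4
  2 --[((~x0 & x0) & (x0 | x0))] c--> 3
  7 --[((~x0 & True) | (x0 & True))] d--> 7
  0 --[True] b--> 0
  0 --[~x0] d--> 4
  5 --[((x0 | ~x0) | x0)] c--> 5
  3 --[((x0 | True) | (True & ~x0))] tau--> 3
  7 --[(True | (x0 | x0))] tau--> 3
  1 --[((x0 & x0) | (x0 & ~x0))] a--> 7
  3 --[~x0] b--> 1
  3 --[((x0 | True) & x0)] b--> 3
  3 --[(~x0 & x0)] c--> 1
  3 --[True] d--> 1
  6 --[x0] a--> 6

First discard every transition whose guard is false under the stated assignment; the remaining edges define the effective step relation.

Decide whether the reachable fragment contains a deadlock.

Answer: DEADLOCK at state 4

Working:
R = {0,4,6}
  0: a→6  b→0  c→4  [deg 3]
  4: ∅  [deadlock]
  6: a→6  [deg 1]
witness 4: c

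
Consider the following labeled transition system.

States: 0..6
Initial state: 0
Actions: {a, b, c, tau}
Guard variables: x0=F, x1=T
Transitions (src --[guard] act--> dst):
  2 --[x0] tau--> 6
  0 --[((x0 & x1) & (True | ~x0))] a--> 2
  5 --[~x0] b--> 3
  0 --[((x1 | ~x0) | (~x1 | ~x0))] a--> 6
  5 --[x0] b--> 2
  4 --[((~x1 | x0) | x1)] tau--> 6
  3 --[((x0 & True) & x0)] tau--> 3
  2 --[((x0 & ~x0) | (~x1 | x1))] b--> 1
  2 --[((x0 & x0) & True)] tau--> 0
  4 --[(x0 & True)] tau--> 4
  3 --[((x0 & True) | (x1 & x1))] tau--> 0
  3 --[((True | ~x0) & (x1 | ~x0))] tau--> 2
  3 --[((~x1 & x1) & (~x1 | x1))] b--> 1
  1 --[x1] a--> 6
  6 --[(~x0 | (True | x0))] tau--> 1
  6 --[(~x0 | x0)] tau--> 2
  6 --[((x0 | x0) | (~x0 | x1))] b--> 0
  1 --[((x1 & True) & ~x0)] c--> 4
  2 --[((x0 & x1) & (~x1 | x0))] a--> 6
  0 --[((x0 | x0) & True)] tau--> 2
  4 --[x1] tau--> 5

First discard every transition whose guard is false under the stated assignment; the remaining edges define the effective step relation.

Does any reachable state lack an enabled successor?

Reachable = {0,1,2,3,4,5,6}
  0: a→6  [1 out]
  1: a→6  c→4  [2 out]
  2: b→1  [1 out]
  3: tau→0  tau→2  [2 out]
  4: tau→5  tau→6  [2 out]
  5: b→3  [1 out]
  6: b→0  tau→1  tau→2  [3 out]

Answer: DEADLOCK-FREE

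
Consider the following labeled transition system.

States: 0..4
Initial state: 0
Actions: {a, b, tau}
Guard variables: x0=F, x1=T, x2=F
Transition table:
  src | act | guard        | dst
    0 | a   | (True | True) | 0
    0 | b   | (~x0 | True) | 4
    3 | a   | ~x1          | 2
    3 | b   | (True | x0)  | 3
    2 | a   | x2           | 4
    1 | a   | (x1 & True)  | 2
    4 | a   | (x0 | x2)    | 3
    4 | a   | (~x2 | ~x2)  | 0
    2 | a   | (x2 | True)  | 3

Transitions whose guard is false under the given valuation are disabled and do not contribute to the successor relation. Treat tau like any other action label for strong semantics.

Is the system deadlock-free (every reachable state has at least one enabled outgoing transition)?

Answer: DEADLOCK-FREE

Working:
Reachable = {0,4}
  0: a→0  b→4  [2 exit(s)]
  4: a→0  [1 exit(s)]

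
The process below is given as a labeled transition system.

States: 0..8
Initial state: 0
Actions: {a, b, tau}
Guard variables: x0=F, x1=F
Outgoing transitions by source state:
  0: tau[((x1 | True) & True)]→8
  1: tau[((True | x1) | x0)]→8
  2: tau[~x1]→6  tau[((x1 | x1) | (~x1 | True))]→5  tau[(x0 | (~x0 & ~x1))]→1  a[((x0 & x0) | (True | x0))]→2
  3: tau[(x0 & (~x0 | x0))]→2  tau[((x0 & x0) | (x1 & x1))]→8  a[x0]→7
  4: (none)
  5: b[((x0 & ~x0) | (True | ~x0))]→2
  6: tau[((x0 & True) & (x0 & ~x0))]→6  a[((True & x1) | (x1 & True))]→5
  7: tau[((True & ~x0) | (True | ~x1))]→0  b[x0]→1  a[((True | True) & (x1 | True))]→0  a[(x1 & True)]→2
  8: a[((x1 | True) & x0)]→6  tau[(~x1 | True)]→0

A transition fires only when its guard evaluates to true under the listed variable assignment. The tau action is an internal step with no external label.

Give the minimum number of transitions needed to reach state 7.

Layered search for 7:
  Layer 0: {0}
  Layer 1: {8}
7 never appears.

Answer: UNREACHABLE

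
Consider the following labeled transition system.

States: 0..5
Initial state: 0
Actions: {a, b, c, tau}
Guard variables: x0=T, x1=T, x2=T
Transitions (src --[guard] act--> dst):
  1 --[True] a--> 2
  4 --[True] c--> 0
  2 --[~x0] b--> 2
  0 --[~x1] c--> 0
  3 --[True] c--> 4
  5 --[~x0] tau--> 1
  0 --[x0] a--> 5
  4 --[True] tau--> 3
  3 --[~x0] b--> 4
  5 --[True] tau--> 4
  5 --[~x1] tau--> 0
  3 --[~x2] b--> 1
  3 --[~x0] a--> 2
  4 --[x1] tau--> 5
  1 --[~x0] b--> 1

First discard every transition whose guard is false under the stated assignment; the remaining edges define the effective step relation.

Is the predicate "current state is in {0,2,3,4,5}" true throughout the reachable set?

Safe = {0,2,3,4,5}
Reach set: {0,3,4,5}
  0: safe
  3: safe
  4: safe
  5: safe

Answer: INVARIANT HOLDS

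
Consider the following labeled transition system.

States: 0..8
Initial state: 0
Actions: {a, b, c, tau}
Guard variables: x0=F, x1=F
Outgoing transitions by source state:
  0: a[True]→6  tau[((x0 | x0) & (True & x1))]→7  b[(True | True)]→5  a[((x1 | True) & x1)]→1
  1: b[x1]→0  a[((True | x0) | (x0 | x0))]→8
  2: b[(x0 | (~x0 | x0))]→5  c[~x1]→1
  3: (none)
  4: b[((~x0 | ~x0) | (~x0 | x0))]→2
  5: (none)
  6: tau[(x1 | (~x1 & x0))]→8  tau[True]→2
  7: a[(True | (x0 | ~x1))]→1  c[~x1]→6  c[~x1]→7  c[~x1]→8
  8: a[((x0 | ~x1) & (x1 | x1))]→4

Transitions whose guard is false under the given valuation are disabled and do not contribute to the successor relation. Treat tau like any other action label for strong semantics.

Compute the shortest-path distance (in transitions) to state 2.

Answer: 2

Analysis:
Layered search for 2:
  Layer 0: {0}
  Layer 1: {5,6}
  Layer 2: {2}
2 enters at depth 2; path a·tau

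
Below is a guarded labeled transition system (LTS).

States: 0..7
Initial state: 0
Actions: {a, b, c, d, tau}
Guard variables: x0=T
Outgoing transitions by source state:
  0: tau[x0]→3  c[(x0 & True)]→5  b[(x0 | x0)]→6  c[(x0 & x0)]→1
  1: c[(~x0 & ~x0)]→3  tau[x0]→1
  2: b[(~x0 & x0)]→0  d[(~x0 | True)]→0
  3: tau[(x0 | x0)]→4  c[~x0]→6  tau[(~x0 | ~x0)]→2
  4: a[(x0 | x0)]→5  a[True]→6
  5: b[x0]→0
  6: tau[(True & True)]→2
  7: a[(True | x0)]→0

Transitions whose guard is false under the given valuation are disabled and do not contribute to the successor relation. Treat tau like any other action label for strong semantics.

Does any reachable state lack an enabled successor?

Answer: DEADLOCK-FREE

Working:
R = {0,1,2,3,4,5,6}
  0: b→6  c→1  c→5  tau→3  [4 exit(s)]
  1: tau→1  [1 exit(s)]
  2: d→0  [1 exit(s)]
  3: tau→4  [1 exit(s)]
  4: a→5  a→6  [2 exit(s)]
  5: b→0  [1 exit(s)]
  6: tau→2  [1 exit(s)]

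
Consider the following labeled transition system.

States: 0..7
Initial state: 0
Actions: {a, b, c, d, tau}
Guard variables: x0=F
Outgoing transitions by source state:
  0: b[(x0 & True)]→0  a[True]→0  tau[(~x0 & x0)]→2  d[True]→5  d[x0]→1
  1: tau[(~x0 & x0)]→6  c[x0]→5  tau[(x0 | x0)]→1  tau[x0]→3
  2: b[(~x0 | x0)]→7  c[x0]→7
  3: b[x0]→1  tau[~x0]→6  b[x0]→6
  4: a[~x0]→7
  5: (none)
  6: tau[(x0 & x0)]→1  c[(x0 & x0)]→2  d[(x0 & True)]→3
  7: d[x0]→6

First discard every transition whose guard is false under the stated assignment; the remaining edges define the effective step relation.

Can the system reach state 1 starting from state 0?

Answer: UNREACHABLE

Trace:
Guard filter leaves 5 enabled edge(s).
L0 = {0}
L1 = {5}  cumulative {0,5}
R = {0,5}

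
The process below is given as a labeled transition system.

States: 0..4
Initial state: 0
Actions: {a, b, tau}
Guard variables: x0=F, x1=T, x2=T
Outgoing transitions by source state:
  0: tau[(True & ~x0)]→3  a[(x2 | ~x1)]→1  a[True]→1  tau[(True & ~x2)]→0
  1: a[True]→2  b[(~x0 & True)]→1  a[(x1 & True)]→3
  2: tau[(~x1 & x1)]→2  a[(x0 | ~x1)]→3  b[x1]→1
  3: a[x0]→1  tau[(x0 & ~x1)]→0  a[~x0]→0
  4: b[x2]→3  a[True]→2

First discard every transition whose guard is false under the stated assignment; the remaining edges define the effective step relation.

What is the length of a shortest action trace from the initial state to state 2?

Answer: 2

Trace:
Layered search for 2:
  L0 = {0}
  L1 = {1,3}
  L2 = {2}
depth(2)=2, e.g. a·a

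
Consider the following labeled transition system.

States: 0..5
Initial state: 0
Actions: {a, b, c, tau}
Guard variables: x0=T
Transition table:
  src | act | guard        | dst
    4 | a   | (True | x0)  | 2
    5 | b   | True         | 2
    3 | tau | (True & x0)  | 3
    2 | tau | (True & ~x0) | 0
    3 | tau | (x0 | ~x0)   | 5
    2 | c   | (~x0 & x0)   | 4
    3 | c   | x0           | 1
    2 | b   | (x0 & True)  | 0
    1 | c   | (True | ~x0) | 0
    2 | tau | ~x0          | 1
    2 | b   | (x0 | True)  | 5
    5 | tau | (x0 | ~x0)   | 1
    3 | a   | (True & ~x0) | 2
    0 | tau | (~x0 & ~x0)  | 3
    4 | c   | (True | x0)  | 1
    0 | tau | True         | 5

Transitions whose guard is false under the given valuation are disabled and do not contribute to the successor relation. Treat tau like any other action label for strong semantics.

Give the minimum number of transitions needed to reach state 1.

Answer: 2

Working:
Layered search for 1:
  L0 = {0}
  L1 = {5}
  L2 = {1,2}
first hit 1 at d=2 via tau·tau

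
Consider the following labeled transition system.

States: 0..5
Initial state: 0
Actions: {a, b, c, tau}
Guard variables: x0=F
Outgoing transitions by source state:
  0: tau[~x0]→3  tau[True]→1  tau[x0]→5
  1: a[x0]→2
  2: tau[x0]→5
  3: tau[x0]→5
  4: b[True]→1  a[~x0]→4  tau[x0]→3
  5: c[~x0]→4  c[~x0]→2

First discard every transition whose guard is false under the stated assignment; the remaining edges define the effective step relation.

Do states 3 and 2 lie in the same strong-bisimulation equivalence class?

Answer: BISIMILAR

Working:
Refine partition for ~:
  P[0] = {{0,1,2,3,4,5}}
  P[1] = {{0},{1,2,3},{4},{5}}
stable after 2 split(s): 4 block(s)
3∈{1,2,3}, 2∈{1,2,3}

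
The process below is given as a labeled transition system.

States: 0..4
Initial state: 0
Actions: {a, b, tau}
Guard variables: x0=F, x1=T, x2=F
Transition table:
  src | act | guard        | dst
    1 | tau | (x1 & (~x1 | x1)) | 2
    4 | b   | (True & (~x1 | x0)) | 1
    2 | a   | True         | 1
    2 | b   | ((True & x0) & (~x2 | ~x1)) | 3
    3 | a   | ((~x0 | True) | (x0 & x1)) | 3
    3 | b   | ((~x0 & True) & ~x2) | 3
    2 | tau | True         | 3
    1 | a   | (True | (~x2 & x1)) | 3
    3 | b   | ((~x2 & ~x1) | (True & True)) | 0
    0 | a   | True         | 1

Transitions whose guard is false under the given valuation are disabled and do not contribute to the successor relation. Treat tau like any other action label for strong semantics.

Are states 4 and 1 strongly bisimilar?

Answer: NOT BISIMILAR

Working:
Compute ~ classes (split until stable):
  round 0: {{0,1,2,3,4}}
  round 1: {{0},{1,2},{3},{4}}
  round 2: {{0},{1},{2},{3},{4}}
stable after 3 split(s): 5 block(s)
class of 4: {4}; class of 1: {1}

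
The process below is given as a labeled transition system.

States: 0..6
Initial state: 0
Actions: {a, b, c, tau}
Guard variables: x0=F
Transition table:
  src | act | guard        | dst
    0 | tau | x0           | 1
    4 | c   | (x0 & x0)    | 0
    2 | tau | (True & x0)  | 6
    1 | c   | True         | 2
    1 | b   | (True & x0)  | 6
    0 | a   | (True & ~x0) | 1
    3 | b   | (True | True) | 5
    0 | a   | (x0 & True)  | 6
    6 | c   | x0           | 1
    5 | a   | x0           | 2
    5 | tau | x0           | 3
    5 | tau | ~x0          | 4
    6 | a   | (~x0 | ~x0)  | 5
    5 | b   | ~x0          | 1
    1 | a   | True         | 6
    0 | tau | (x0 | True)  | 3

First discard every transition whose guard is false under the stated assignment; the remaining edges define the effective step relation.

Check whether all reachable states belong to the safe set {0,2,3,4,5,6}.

Answer: INVARIANT VIOLATED at state 1

Working:
Inv-set: {0,2,3,4,5,6}
Reachable = {0,1,2,3,4,5,6}
  0: ok
  1: outside
  2: ok
  3: ok
  4: ok
  5: ok
  6: ok
witness against invariant: a → 1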